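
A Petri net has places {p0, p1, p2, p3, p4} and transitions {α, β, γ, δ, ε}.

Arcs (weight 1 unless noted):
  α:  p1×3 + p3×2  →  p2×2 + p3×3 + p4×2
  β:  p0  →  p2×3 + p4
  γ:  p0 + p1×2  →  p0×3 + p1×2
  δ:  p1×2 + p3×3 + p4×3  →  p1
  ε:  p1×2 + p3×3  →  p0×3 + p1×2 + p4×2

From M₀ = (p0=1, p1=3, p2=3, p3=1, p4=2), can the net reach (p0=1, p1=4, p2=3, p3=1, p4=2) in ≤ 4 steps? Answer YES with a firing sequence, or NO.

depth 0: 1 marking
depth 1: 3 markings reached so far
depth 2: 5 markings reached so far
depth 3: 8 markings reached so far
depth 4: 12 markings reached so far
target is not among the 12 markings reachable within 4 steps

NO — not reachable within 4 firings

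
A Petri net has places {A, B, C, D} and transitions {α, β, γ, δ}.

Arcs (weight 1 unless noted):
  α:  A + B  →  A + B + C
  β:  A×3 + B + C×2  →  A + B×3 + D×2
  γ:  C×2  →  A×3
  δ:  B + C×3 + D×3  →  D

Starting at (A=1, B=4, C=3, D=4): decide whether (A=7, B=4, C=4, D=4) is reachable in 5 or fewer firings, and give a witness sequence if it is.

NO — not reachable within 5 firings

depth 0: 1 marking
depth 1: 4 markings reached so far
depth 2: 7 markings reached so far
depth 3: 12 markings reached so far
depth 4: 18 markings reached so far
depth 5: 24 markings reached so far
target is not among the 24 markings reachable within 5 steps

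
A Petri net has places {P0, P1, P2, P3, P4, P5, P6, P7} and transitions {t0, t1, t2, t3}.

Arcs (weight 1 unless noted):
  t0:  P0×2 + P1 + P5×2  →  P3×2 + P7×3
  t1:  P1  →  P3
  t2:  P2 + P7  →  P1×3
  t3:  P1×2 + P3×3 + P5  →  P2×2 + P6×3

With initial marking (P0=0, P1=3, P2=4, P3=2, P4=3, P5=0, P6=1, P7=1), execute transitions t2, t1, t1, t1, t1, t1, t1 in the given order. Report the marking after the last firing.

step 1: fire t2:  (P0=0, P1=3, P2=4, P3=2, P4=3, P5=0, P6=1, P7=1) → (P0=0, P1=6, P2=3, P3=2, P4=3, P5=0, P6=1, P7=0)
step 2: fire t1:  (P0=0, P1=6, P2=3, P3=2, P4=3, P5=0, P6=1, P7=0) → (P0=0, P1=5, P2=3, P3=3, P4=3, P5=0, P6=1, P7=0)
step 3: fire t1:  (P0=0, P1=5, P2=3, P3=3, P4=3, P5=0, P6=1, P7=0) → (P0=0, P1=4, P2=3, P3=4, P4=3, P5=0, P6=1, P7=0)
step 4: fire t1:  (P0=0, P1=4, P2=3, P3=4, P4=3, P5=0, P6=1, P7=0) → (P0=0, P1=3, P2=3, P3=5, P4=3, P5=0, P6=1, P7=0)
step 5: fire t1:  (P0=0, P1=3, P2=3, P3=5, P4=3, P5=0, P6=1, P7=0) → (P0=0, P1=2, P2=3, P3=6, P4=3, P5=0, P6=1, P7=0)
step 6: fire t1:  (P0=0, P1=2, P2=3, P3=6, P4=3, P5=0, P6=1, P7=0) → (P0=0, P1=1, P2=3, P3=7, P4=3, P5=0, P6=1, P7=0)
step 7: fire t1:  (P0=0, P1=1, P2=3, P3=7, P4=3, P5=0, P6=1, P7=0) → (P0=0, P1=0, P2=3, P3=8, P4=3, P5=0, P6=1, P7=0)

(P0=0, P1=0, P2=3, P3=8, P4=3, P5=0, P6=1, P7=0)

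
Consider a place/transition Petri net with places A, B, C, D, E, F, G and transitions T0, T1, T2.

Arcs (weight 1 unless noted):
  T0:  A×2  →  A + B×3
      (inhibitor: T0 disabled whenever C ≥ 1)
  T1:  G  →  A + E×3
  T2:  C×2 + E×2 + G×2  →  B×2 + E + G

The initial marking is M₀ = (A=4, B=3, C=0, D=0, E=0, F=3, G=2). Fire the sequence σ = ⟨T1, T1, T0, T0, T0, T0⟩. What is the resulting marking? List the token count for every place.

(A=2, B=15, C=0, D=0, E=6, F=3, G=0)

step 1: fire T1:  (A=4, B=3, C=0, D=0, E=0, F=3, G=2) → (A=5, B=3, C=0, D=0, E=3, F=3, G=1)
step 2: fire T1:  (A=5, B=3, C=0, D=0, E=3, F=3, G=1) → (A=6, B=3, C=0, D=0, E=6, F=3, G=0)
step 3: fire T0:  (A=6, B=3, C=0, D=0, E=6, F=3, G=0) → (A=5, B=6, C=0, D=0, E=6, F=3, G=0)
step 4: fire T0:  (A=5, B=6, C=0, D=0, E=6, F=3, G=0) → (A=4, B=9, C=0, D=0, E=6, F=3, G=0)
step 5: fire T0:  (A=4, B=9, C=0, D=0, E=6, F=3, G=0) → (A=3, B=12, C=0, D=0, E=6, F=3, G=0)
step 6: fire T0:  (A=3, B=12, C=0, D=0, E=6, F=3, G=0) → (A=2, B=15, C=0, D=0, E=6, F=3, G=0)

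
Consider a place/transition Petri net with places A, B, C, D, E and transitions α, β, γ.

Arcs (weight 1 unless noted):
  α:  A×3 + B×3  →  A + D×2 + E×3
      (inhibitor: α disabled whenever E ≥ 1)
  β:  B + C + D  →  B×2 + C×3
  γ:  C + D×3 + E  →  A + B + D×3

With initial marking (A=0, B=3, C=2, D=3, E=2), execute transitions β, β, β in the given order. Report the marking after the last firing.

(A=0, B=6, C=8, D=0, E=2)

step 1: fire β:  (A=0, B=3, C=2, D=3, E=2) → (A=0, B=4, C=4, D=2, E=2)
step 2: fire β:  (A=0, B=4, C=4, D=2, E=2) → (A=0, B=5, C=6, D=1, E=2)
step 3: fire β:  (A=0, B=5, C=6, D=1, E=2) → (A=0, B=6, C=8, D=0, E=2)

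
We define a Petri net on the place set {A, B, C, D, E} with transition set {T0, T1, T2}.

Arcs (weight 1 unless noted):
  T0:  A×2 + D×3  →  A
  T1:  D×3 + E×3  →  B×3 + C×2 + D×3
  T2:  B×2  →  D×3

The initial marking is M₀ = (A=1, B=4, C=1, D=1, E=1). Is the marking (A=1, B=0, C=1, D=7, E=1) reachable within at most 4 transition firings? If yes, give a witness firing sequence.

YES — reachable via ⟨T2, T2⟩ (2 firings)

step 1: fire T2:  (A=1, B=4, C=1, D=1, E=1) → (A=1, B=2, C=1, D=4, E=1)
step 2: fire T2:  (A=1, B=2, C=1, D=4, E=1) → (A=1, B=0, C=1, D=7, E=1)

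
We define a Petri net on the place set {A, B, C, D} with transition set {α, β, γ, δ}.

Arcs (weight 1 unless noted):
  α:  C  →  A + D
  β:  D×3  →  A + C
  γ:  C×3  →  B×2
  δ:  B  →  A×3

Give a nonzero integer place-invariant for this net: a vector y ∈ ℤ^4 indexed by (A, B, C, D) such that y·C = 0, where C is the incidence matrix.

y = (A:1, B:3, C:2, D:1)

Incidence matrix C (rows=places, cols=transitions):
        α    β    γ    δ
    A   1    1    0    3
    B   0    0    2   -1
    C  -1    1   -3    0
    D   1   -3    0    0

Candidate y = [1, 3, 2, 1]; check y·C column-wise:
  col α: 1·1 + 3·0 + 2·-1 + 1·1 = 0
  col β: 1·1 + 3·0 + 2·1 + 1·-3 = 0
  col γ: 1·0 + 3·2 + 2·-3 + 1·0 = 0
  col δ: 1·3 + 3·-1 + 2·0 + 1·0 = 0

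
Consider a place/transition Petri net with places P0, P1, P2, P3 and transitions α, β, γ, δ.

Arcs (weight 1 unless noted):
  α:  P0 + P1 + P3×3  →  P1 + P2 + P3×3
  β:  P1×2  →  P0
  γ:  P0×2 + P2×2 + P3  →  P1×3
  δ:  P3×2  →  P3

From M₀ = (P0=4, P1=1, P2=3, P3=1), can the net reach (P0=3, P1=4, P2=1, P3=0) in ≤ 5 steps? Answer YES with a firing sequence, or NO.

NO — not reachable within 5 firings

depth 0: 1 marking
depth 1: 2 markings reached so far
depth 2: 3 markings reached so far
depth 3: 4 markings reached so far
depth 4: 4 markings reached so far
(frontier empty at depth 4; search complete)
target is not among the 4 markings reachable within 5 steps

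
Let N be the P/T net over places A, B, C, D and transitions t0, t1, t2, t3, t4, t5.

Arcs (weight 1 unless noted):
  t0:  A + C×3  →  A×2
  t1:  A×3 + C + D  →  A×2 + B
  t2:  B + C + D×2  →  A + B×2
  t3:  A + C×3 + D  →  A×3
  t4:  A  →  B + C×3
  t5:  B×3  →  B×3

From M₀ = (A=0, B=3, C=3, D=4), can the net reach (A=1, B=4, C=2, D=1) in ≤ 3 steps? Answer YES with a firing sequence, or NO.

NO — not reachable within 3 firings

depth 0: 1 marking
depth 1: 2 markings reached so far
depth 2: 4 markings reached so far
depth 3: 5 markings reached so far
target is not among the 5 markings reachable within 3 steps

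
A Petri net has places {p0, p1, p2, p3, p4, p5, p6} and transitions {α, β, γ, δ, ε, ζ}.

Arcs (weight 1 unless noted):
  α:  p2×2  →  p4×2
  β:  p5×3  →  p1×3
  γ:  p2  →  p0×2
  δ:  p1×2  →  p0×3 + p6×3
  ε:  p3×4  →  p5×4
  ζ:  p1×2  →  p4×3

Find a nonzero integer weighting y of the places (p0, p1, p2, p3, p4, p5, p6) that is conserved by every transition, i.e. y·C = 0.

y = (p0:1, p1:3, p2:2, p3:3, p4:2, p5:3, p6:1)

Incidence matrix C (rows=places, cols=transitions):
        α    β    γ    δ    ε    ζ
   p0   0    0    2    3    0    0
   p1   0    3    0   -2    0   -2
   p2  -2    0   -1    0    0    0
   p3   0    0    0    0   -4    0
   p4   2    0    0    0    0    3
   p5   0   -3    0    0    4    0
   p6   0    0    0    3    0    0

Candidate y = [1, 3, 2, 3, 2, 3, 1]; check y·C column-wise:
  col α: 1·0 + 3·0 + 2·-2 + 3·0 + 2·2 + 3·0 + 1·0 = 0
  col β: 1·0 + 3·3 + 2·0 + 3·0 + 2·0 + 3·-3 + 1·0 = 0
  col γ: 1·2 + 3·0 + 2·-1 + 3·0 + 2·0 + 3·0 + 1·0 = 0
  col δ: 1·3 + 3·-2 + 2·0 + 3·0 + 2·0 + 3·0 + 1·3 = 0
  col ε: 1·0 + 3·0 + 2·0 + 3·-4 + 2·0 + 3·4 + 1·0 = 0
  col ζ: 1·0 + 3·-2 + 2·0 + 3·0 + 2·3 + 3·0 + 1·0 = 0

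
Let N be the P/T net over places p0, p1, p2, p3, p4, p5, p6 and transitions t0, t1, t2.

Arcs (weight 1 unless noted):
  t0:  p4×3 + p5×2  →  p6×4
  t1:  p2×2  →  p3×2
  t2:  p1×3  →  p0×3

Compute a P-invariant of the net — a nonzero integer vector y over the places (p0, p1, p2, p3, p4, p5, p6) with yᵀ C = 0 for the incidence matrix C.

y = (p0:1, p1:1, p2:0, p3:0, p4:0, p5:0, p6:0)

Incidence matrix C (rows=places, cols=transitions):
       t0   t1   t2
   p0   0    0    3
   p1   0    0   -3
   p2   0   -2    0
   p3   0    2    0
   p4  -3    0    0
   p5  -2    0    0
   p6   4    0    0

Candidate y = [1, 1, 0, 0, 0, 0, 0]; check y·C column-wise:
  col t0: 1·0 + 1·0 + 0·-3 + 0·-2 + 0·4 = 0
  col t1: 1·0 + 1·0 + 0·-2 + 0·2 = 0
  col t2: 1·3 + 1·-3 = 0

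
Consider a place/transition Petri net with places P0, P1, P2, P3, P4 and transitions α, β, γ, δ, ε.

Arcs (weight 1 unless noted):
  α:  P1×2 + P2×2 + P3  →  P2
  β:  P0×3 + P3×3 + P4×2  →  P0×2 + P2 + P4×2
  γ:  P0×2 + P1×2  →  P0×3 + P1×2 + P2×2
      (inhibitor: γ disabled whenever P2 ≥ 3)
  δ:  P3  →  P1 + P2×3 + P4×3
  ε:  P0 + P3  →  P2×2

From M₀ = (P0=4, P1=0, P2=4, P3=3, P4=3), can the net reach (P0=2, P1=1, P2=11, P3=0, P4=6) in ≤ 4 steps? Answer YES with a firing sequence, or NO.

YES — reachable via ⟨δ, ε, ε⟩ (3 firings)

step 1: fire δ:  (P0=4, P1=0, P2=4, P3=3, P4=3) → (P0=4, P1=1, P2=7, P3=2, P4=6)
step 2: fire ε:  (P0=4, P1=1, P2=7, P3=2, P4=6) → (P0=3, P1=1, P2=9, P3=1, P4=6)
step 3: fire ε:  (P0=3, P1=1, P2=9, P3=1, P4=6) → (P0=2, P1=1, P2=11, P3=0, P4=6)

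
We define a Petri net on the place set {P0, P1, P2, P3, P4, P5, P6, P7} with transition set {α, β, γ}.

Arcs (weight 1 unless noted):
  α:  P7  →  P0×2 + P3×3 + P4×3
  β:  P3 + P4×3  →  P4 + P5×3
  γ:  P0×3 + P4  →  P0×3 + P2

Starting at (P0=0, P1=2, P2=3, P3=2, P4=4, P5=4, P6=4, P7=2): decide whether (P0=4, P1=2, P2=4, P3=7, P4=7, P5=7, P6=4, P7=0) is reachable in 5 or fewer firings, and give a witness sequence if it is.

step 1: fire α:  (P0=0, P1=2, P2=3, P3=2, P4=4, P5=4, P6=4, P7=2) → (P0=2, P1=2, P2=3, P3=5, P4=7, P5=4, P6=4, P7=1)
step 2: fire α:  (P0=2, P1=2, P2=3, P3=5, P4=7, P5=4, P6=4, P7=1) → (P0=4, P1=2, P2=3, P3=8, P4=10, P5=4, P6=4, P7=0)
step 3: fire β:  (P0=4, P1=2, P2=3, P3=8, P4=10, P5=4, P6=4, P7=0) → (P0=4, P1=2, P2=3, P3=7, P4=8, P5=7, P6=4, P7=0)
step 4: fire γ:  (P0=4, P1=2, P2=3, P3=7, P4=8, P5=7, P6=4, P7=0) → (P0=4, P1=2, P2=4, P3=7, P4=7, P5=7, P6=4, P7=0)

YES — reachable via ⟨α, α, β, γ⟩ (4 firings)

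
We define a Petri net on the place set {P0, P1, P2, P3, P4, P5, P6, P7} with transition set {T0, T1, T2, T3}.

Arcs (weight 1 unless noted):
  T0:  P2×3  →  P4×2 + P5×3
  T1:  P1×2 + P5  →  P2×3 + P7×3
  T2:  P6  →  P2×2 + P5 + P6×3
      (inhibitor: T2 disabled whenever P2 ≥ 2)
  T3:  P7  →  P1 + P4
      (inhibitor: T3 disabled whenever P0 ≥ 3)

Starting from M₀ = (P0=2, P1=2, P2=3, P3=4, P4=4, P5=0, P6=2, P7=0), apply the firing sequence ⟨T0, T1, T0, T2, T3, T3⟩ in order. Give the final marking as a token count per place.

step 1: fire T0:  (P0=2, P1=2, P2=3, P3=4, P4=4, P5=0, P6=2, P7=0) → (P0=2, P1=2, P2=0, P3=4, P4=6, P5=3, P6=2, P7=0)
step 2: fire T1:  (P0=2, P1=2, P2=0, P3=4, P4=6, P5=3, P6=2, P7=0) → (P0=2, P1=0, P2=3, P3=4, P4=6, P5=2, P6=2, P7=3)
step 3: fire T0:  (P0=2, P1=0, P2=3, P3=4, P4=6, P5=2, P6=2, P7=3) → (P0=2, P1=0, P2=0, P3=4, P4=8, P5=5, P6=2, P7=3)
step 4: fire T2:  (P0=2, P1=0, P2=0, P3=4, P4=8, P5=5, P6=2, P7=3) → (P0=2, P1=0, P2=2, P3=4, P4=8, P5=6, P6=4, P7=3)
step 5: fire T3:  (P0=2, P1=0, P2=2, P3=4, P4=8, P5=6, P6=4, P7=3) → (P0=2, P1=1, P2=2, P3=4, P4=9, P5=6, P6=4, P7=2)
step 6: fire T3:  (P0=2, P1=1, P2=2, P3=4, P4=9, P5=6, P6=4, P7=2) → (P0=2, P1=2, P2=2, P3=4, P4=10, P5=6, P6=4, P7=1)

(P0=2, P1=2, P2=2, P3=4, P4=10, P5=6, P6=4, P7=1)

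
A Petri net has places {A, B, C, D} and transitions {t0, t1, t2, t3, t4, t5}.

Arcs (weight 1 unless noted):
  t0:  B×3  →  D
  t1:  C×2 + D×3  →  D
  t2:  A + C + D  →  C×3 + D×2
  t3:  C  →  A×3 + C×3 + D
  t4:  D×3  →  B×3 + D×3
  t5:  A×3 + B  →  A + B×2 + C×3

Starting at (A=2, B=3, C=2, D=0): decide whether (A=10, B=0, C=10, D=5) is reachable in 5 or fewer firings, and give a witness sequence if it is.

step 1: fire t0:  (A=2, B=3, C=2, D=0) → (A=2, B=0, C=2, D=1)
step 2: fire t2:  (A=2, B=0, C=2, D=1) → (A=1, B=0, C=4, D=2)
step 3: fire t3:  (A=1, B=0, C=4, D=2) → (A=4, B=0, C=6, D=3)
step 4: fire t3:  (A=4, B=0, C=6, D=3) → (A=7, B=0, C=8, D=4)
step 5: fire t3:  (A=7, B=0, C=8, D=4) → (A=10, B=0, C=10, D=5)

YES — reachable via ⟨t0, t2, t3, t3, t3⟩ (5 firings)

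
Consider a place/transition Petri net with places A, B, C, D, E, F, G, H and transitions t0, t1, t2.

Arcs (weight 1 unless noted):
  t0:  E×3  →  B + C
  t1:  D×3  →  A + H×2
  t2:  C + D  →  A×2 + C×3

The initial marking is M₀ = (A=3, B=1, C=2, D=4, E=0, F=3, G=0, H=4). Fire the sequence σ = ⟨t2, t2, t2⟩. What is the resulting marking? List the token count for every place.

step 1: fire t2:  (A=3, B=1, C=2, D=4, E=0, F=3, G=0, H=4) → (A=5, B=1, C=4, D=3, E=0, F=3, G=0, H=4)
step 2: fire t2:  (A=5, B=1, C=4, D=3, E=0, F=3, G=0, H=4) → (A=7, B=1, C=6, D=2, E=0, F=3, G=0, H=4)
step 3: fire t2:  (A=7, B=1, C=6, D=2, E=0, F=3, G=0, H=4) → (A=9, B=1, C=8, D=1, E=0, F=3, G=0, H=4)

(A=9, B=1, C=8, D=1, E=0, F=3, G=0, H=4)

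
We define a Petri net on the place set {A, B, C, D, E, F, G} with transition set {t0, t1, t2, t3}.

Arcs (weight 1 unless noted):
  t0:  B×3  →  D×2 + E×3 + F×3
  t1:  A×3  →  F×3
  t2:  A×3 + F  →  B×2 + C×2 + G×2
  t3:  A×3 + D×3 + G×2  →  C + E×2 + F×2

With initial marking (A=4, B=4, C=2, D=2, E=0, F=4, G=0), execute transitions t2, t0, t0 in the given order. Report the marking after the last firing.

(A=1, B=0, C=4, D=6, E=6, F=9, G=2)

step 1: fire t2:  (A=4, B=4, C=2, D=2, E=0, F=4, G=0) → (A=1, B=6, C=4, D=2, E=0, F=3, G=2)
step 2: fire t0:  (A=1, B=6, C=4, D=2, E=0, F=3, G=2) → (A=1, B=3, C=4, D=4, E=3, F=6, G=2)
step 3: fire t0:  (A=1, B=3, C=4, D=4, E=3, F=6, G=2) → (A=1, B=0, C=4, D=6, E=6, F=9, G=2)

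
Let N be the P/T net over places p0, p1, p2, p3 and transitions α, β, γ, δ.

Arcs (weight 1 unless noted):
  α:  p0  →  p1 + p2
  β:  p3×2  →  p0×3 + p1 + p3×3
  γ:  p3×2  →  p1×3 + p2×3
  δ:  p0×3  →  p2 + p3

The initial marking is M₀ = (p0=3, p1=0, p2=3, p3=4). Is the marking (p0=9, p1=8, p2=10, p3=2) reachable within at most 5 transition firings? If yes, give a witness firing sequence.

depth 0: 1 marking
depth 1: 5 markings reached so far
depth 2: 13 markings reached so far
depth 3: 27 markings reached so far
depth 4: 46 markings reached so far
depth 5: 75 markings reached so far
target is not among the 75 markings reachable within 5 steps

NO — not reachable within 5 firings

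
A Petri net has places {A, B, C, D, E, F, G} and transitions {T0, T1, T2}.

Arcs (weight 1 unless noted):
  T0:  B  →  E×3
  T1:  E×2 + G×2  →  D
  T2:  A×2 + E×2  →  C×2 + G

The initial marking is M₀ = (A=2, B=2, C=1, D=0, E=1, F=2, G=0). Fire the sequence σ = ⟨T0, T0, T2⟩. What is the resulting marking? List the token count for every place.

(A=0, B=0, C=3, D=0, E=5, F=2, G=1)

step 1: fire T0:  (A=2, B=2, C=1, D=0, E=1, F=2, G=0) → (A=2, B=1, C=1, D=0, E=4, F=2, G=0)
step 2: fire T0:  (A=2, B=1, C=1, D=0, E=4, F=2, G=0) → (A=2, B=0, C=1, D=0, E=7, F=2, G=0)
step 3: fire T2:  (A=2, B=0, C=1, D=0, E=7, F=2, G=0) → (A=0, B=0, C=3, D=0, E=5, F=2, G=1)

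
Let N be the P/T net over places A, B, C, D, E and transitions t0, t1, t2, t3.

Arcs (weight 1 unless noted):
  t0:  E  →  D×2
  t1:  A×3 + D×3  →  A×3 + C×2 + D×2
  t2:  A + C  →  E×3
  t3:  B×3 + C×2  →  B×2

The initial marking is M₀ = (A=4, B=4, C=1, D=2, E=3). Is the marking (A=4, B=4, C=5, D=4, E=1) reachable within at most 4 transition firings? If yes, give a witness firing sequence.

step 1: fire t0:  (A=4, B=4, C=1, D=2, E=3) → (A=4, B=4, C=1, D=4, E=2)
step 2: fire t0:  (A=4, B=4, C=1, D=4, E=2) → (A=4, B=4, C=1, D=6, E=1)
step 3: fire t1:  (A=4, B=4, C=1, D=6, E=1) → (A=4, B=4, C=3, D=5, E=1)
step 4: fire t1:  (A=4, B=4, C=3, D=5, E=1) → (A=4, B=4, C=5, D=4, E=1)

YES — reachable via ⟨t0, t0, t1, t1⟩ (4 firings)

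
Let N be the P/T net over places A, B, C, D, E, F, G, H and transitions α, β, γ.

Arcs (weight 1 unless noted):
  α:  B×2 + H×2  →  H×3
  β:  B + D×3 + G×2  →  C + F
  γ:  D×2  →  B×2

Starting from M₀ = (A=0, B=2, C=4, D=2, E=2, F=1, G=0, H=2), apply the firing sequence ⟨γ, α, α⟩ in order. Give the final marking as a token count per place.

step 1: fire γ:  (A=0, B=2, C=4, D=2, E=2, F=1, G=0, H=2) → (A=0, B=4, C=4, D=0, E=2, F=1, G=0, H=2)
step 2: fire α:  (A=0, B=4, C=4, D=0, E=2, F=1, G=0, H=2) → (A=0, B=2, C=4, D=0, E=2, F=1, G=0, H=3)
step 3: fire α:  (A=0, B=2, C=4, D=0, E=2, F=1, G=0, H=3) → (A=0, B=0, C=4, D=0, E=2, F=1, G=0, H=4)

(A=0, B=0, C=4, D=0, E=2, F=1, G=0, H=4)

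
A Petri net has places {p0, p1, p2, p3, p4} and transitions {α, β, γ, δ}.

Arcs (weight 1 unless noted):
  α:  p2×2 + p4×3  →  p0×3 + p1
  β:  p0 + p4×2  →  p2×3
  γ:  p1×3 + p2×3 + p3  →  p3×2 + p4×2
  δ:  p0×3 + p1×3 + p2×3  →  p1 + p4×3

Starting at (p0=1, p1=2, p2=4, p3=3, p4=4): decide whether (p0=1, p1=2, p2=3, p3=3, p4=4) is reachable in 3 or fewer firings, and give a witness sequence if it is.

depth 0: 1 marking
depth 1: 3 markings reached so far
depth 2: 3 markings reached so far
(frontier empty at depth 2; search complete)
target is not among the 3 markings reachable within 3 steps

NO — not reachable within 3 firings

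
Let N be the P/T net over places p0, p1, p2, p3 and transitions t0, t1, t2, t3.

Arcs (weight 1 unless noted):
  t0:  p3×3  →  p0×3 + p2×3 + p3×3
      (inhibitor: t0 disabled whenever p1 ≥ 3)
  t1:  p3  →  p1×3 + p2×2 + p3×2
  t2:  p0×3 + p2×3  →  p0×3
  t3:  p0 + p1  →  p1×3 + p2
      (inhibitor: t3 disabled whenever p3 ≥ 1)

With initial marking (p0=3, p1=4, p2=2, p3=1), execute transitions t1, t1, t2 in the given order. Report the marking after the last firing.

(p0=3, p1=10, p2=3, p3=3)

step 1: fire t1:  (p0=3, p1=4, p2=2, p3=1) → (p0=3, p1=7, p2=4, p3=2)
step 2: fire t1:  (p0=3, p1=7, p2=4, p3=2) → (p0=3, p1=10, p2=6, p3=3)
step 3: fire t2:  (p0=3, p1=10, p2=6, p3=3) → (p0=3, p1=10, p2=3, p3=3)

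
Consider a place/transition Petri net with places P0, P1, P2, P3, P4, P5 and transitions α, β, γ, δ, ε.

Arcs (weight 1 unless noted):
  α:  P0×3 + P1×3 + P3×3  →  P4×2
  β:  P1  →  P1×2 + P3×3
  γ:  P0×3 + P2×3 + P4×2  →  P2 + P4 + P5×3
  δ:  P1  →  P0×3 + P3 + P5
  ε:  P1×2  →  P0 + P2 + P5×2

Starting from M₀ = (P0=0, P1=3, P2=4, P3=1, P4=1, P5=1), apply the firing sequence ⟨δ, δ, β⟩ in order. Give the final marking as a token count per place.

(P0=6, P1=2, P2=4, P3=6, P4=1, P5=3)

step 1: fire δ:  (P0=0, P1=3, P2=4, P3=1, P4=1, P5=1) → (P0=3, P1=2, P2=4, P3=2, P4=1, P5=2)
step 2: fire δ:  (P0=3, P1=2, P2=4, P3=2, P4=1, P5=2) → (P0=6, P1=1, P2=4, P3=3, P4=1, P5=3)
step 3: fire β:  (P0=6, P1=1, P2=4, P3=3, P4=1, P5=3) → (P0=6, P1=2, P2=4, P3=6, P4=1, P5=3)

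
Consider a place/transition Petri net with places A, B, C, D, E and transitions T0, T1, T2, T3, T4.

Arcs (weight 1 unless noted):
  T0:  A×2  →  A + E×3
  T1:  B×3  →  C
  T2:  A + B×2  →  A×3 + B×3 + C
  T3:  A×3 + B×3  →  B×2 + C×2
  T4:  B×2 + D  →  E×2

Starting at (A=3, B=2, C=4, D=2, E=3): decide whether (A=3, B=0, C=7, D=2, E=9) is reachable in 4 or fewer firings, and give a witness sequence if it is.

NO — not reachable within 4 firings

depth 0: 1 marking
depth 1: 4 markings reached so far
depth 2: 11 markings reached so far
depth 3: 22 markings reached so far
depth 4: 40 markings reached so far
target is not among the 40 markings reachable within 4 steps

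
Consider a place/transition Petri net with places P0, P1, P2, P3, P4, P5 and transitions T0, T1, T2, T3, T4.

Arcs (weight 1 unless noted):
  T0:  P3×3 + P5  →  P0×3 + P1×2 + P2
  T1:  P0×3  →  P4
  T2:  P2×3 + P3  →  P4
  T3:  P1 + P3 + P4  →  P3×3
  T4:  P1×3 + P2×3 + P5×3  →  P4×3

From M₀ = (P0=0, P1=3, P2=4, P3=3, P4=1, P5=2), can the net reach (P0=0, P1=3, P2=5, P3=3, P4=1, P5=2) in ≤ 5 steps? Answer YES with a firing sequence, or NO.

NO — not reachable within 5 firings

depth 0: 1 marking
depth 1: 4 markings reached so far
depth 2: 7 markings reached so far
depth 3: 10 markings reached so far
depth 4: 13 markings reached so far
depth 5: 16 markings reached so far
target is not among the 16 markings reachable within 5 steps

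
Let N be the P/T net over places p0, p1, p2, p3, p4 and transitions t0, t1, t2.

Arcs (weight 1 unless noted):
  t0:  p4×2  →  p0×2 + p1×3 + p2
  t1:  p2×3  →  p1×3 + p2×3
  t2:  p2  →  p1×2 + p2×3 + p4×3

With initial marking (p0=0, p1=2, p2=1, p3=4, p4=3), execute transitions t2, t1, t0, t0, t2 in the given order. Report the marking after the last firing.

(p0=4, p1=15, p2=7, p3=4, p4=5)

step 1: fire t2:  (p0=0, p1=2, p2=1, p3=4, p4=3) → (p0=0, p1=4, p2=3, p3=4, p4=6)
step 2: fire t1:  (p0=0, p1=4, p2=3, p3=4, p4=6) → (p0=0, p1=7, p2=3, p3=4, p4=6)
step 3: fire t0:  (p0=0, p1=7, p2=3, p3=4, p4=6) → (p0=2, p1=10, p2=4, p3=4, p4=4)
step 4: fire t0:  (p0=2, p1=10, p2=4, p3=4, p4=4) → (p0=4, p1=13, p2=5, p3=4, p4=2)
step 5: fire t2:  (p0=4, p1=13, p2=5, p3=4, p4=2) → (p0=4, p1=15, p2=7, p3=4, p4=5)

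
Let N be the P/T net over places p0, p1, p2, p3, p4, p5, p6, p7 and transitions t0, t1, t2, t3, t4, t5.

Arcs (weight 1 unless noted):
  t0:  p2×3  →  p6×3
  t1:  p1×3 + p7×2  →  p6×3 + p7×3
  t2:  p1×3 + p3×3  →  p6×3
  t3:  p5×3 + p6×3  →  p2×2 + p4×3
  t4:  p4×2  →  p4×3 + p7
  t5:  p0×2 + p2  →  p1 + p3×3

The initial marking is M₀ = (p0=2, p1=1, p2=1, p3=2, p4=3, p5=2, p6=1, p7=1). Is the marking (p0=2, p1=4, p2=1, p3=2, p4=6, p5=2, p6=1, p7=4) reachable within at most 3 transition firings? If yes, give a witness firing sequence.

depth 0: 1 marking
depth 1: 3 markings reached so far
depth 2: 5 markings reached so far
depth 3: 7 markings reached so far
target is not among the 7 markings reachable within 3 steps

NO — not reachable within 3 firings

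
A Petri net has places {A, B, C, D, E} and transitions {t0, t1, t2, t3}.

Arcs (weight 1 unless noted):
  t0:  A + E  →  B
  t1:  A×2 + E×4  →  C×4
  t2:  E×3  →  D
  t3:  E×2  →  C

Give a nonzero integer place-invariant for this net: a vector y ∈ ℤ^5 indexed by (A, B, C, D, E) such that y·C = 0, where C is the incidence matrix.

y = (A:2, B:3, C:2, D:3, E:1)

Incidence matrix C (rows=places, cols=transitions):
       t0   t1   t2   t3
    A  -1   -2    0    0
    B   1    0    0    0
    C   0    4    0    1
    D   0    0    1    0
    E  -1   -4   -3   -2

Candidate y = [2, 3, 2, 3, 1]; check y·C column-wise:
  col t0: 2·-1 + 3·1 + 2·0 + 3·0 + 1·-1 = 0
  col t1: 2·-2 + 3·0 + 2·4 + 3·0 + 1·-4 = 0
  col t2: 2·0 + 3·0 + 2·0 + 3·1 + 1·-3 = 0
  col t3: 2·0 + 3·0 + 2·1 + 3·0 + 1·-2 = 0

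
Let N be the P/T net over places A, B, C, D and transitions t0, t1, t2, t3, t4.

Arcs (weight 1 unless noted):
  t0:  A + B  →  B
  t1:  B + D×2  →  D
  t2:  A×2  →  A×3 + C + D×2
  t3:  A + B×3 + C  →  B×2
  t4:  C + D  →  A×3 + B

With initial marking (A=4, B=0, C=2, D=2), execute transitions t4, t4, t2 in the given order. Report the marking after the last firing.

step 1: fire t4:  (A=4, B=0, C=2, D=2) → (A=7, B=1, C=1, D=1)
step 2: fire t4:  (A=7, B=1, C=1, D=1) → (A=10, B=2, C=0, D=0)
step 3: fire t2:  (A=10, B=2, C=0, D=0) → (A=11, B=2, C=1, D=2)

(A=11, B=2, C=1, D=2)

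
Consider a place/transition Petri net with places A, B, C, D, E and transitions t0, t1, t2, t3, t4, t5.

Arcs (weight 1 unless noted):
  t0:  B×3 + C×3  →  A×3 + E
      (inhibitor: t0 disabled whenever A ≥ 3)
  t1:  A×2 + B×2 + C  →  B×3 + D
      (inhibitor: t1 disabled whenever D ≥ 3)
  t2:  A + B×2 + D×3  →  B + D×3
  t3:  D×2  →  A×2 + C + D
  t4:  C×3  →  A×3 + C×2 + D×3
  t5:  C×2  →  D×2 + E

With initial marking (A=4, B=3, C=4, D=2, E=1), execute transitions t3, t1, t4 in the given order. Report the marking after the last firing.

(A=7, B=4, C=3, D=5, E=1)

step 1: fire t3:  (A=4, B=3, C=4, D=2, E=1) → (A=6, B=3, C=5, D=1, E=1)
step 2: fire t1:  (A=6, B=3, C=5, D=1, E=1) → (A=4, B=4, C=4, D=2, E=1)
step 3: fire t4:  (A=4, B=4, C=4, D=2, E=1) → (A=7, B=4, C=3, D=5, E=1)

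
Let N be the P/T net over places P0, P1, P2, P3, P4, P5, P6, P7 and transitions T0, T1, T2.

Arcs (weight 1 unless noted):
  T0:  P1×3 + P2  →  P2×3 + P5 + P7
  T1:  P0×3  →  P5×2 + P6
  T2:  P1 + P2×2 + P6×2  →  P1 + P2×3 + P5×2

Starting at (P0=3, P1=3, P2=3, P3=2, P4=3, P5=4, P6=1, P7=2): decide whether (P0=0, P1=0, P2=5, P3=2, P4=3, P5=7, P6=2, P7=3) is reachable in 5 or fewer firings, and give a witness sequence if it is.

step 1: fire T0:  (P0=3, P1=3, P2=3, P3=2, P4=3, P5=4, P6=1, P7=2) → (P0=3, P1=0, P2=5, P3=2, P4=3, P5=5, P6=1, P7=3)
step 2: fire T1:  (P0=3, P1=0, P2=5, P3=2, P4=3, P5=5, P6=1, P7=3) → (P0=0, P1=0, P2=5, P3=2, P4=3, P5=7, P6=2, P7=3)

YES — reachable via ⟨T0, T1⟩ (2 firings)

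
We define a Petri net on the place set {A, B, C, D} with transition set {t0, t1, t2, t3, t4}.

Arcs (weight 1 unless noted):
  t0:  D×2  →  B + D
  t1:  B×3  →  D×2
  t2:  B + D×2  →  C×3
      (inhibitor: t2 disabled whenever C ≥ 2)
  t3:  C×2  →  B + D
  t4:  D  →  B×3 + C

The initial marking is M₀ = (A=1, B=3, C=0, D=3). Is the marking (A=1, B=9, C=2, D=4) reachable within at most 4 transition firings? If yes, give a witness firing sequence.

depth 0: 1 marking
depth 1: 5 markings reached so far
depth 2: 13 markings reached so far
depth 3: 27 markings reached so far
depth 4: 45 markings reached so far
target is not among the 45 markings reachable within 4 steps

NO — not reachable within 4 firings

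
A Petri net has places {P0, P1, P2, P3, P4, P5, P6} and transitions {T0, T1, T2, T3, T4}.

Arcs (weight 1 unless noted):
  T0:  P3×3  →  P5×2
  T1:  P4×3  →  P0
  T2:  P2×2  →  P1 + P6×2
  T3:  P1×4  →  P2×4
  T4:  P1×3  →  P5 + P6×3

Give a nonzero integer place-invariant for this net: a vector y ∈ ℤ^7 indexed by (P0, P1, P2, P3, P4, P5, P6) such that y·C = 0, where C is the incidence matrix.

Incidence matrix C (rows=places, cols=transitions):
       T0   T1   T2   T3   T4
   P0   0    1    0    0    0
   P1   0    0    1   -4   -3
   P2   0    0   -2    4    0
   P3  -3    0    0    0    0
   P4   0   -3    0    0    0
   P5   2    0    0    0    1
   P6   0    0    2    0    3

Candidate y = [3, 0, 0, 0, 1, 0, 0]; check y·C column-wise:
  col T0: 3·0 + 0·-3 + 1·0 + 0·2 = 0
  col T1: 3·1 + 1·-3 = 0
  col T2: 3·0 + 0·1 + 0·-2 + 1·0 + 0·2 = 0
  col T3: 3·0 + 0·-4 + 0·4 + 1·0 = 0
  col T4: 3·0 + 0·-3 + 1·0 + 0·1 + 0·3 = 0

y = (P0:3, P1:0, P2:0, P3:0, P4:1, P5:0, P6:0)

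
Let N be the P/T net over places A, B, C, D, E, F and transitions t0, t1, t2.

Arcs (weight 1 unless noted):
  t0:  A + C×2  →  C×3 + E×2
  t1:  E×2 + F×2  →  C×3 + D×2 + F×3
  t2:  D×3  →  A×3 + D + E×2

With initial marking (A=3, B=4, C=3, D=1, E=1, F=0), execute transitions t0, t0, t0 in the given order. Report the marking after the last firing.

(A=0, B=4, C=6, D=1, E=7, F=0)

step 1: fire t0:  (A=3, B=4, C=3, D=1, E=1, F=0) → (A=2, B=4, C=4, D=1, E=3, F=0)
step 2: fire t0:  (A=2, B=4, C=4, D=1, E=3, F=0) → (A=1, B=4, C=5, D=1, E=5, F=0)
step 3: fire t0:  (A=1, B=4, C=5, D=1, E=5, F=0) → (A=0, B=4, C=6, D=1, E=7, F=0)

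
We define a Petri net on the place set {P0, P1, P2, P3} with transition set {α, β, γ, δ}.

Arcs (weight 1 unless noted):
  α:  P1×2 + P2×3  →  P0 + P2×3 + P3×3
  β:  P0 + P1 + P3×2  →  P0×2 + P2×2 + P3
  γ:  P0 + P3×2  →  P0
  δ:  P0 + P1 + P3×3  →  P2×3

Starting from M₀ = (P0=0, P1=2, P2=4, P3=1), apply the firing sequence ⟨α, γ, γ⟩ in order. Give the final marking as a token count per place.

step 1: fire α:  (P0=0, P1=2, P2=4, P3=1) → (P0=1, P1=0, P2=4, P3=4)
step 2: fire γ:  (P0=1, P1=0, P2=4, P3=4) → (P0=1, P1=0, P2=4, P3=2)
step 3: fire γ:  (P0=1, P1=0, P2=4, P3=2) → (P0=1, P1=0, P2=4, P3=0)

(P0=1, P1=0, P2=4, P3=0)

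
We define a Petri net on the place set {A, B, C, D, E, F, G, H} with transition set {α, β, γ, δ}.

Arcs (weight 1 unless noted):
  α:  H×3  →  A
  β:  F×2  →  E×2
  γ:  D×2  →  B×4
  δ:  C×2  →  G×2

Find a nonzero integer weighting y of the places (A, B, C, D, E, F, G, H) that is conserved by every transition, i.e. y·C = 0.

Incidence matrix C (rows=places, cols=transitions):
        α    β    γ    δ
    A   1    0    0    0
    B   0    0    4    0
    C   0    0    0   -2
    D   0    0   -2    0
    E   0    2    0    0
    F   0   -2    0    0
    G   0    0    0    2
    H  -3    0    0    0

Candidate y = [0, 1, 0, 2, 0, 0, 0, 0]; check y·C column-wise:
  col α: 0·1 + 1·0 + 2·0 + 0·-3 = 0
  col β: 1·0 + 2·0 + 0·2 + 0·-2 = 0
  col γ: 1·4 + 2·-2 = 0
  col δ: 1·0 + 0·-2 + 2·0 + 0·2 = 0

y = (A:0, B:1, C:0, D:2, E:0, F:0, G:0, H:0)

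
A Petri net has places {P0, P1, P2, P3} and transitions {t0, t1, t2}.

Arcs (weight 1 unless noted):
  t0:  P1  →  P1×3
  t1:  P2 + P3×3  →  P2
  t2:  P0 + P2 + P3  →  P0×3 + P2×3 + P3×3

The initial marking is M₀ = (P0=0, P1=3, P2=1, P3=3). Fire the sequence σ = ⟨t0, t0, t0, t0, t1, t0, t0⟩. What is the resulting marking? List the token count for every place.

(P0=0, P1=15, P2=1, P3=0)

step 1: fire t0:  (P0=0, P1=3, P2=1, P3=3) → (P0=0, P1=5, P2=1, P3=3)
step 2: fire t0:  (P0=0, P1=5, P2=1, P3=3) → (P0=0, P1=7, P2=1, P3=3)
step 3: fire t0:  (P0=0, P1=7, P2=1, P3=3) → (P0=0, P1=9, P2=1, P3=3)
step 4: fire t0:  (P0=0, P1=9, P2=1, P3=3) → (P0=0, P1=11, P2=1, P3=3)
step 5: fire t1:  (P0=0, P1=11, P2=1, P3=3) → (P0=0, P1=11, P2=1, P3=0)
step 6: fire t0:  (P0=0, P1=11, P2=1, P3=0) → (P0=0, P1=13, P2=1, P3=0)
step 7: fire t0:  (P0=0, P1=13, P2=1, P3=0) → (P0=0, P1=15, P2=1, P3=0)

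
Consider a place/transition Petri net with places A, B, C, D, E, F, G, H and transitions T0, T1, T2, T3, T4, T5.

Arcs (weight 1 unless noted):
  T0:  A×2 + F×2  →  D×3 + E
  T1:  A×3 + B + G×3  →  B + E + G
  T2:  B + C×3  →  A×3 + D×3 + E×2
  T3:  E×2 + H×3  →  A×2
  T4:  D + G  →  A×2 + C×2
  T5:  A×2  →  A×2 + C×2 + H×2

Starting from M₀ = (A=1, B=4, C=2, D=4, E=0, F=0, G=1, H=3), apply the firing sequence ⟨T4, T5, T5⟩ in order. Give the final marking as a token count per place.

(A=3, B=4, C=8, D=3, E=0, F=0, G=0, H=7)

step 1: fire T4:  (A=1, B=4, C=2, D=4, E=0, F=0, G=1, H=3) → (A=3, B=4, C=4, D=3, E=0, F=0, G=0, H=3)
step 2: fire T5:  (A=3, B=4, C=4, D=3, E=0, F=0, G=0, H=3) → (A=3, B=4, C=6, D=3, E=0, F=0, G=0, H=5)
step 3: fire T5:  (A=3, B=4, C=6, D=3, E=0, F=0, G=0, H=5) → (A=3, B=4, C=8, D=3, E=0, F=0, G=0, H=7)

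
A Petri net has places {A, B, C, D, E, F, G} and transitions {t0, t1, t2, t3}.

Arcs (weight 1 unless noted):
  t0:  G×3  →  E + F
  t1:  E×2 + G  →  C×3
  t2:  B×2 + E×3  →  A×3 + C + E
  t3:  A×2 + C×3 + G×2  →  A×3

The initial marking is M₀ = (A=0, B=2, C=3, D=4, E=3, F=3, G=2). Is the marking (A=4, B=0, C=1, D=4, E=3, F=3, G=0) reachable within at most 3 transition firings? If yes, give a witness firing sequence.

NO — not reachable within 3 firings

depth 0: 1 marking
depth 1: 3 markings reached so far
depth 2: 4 markings reached so far
depth 3: 4 markings reached so far
(frontier empty at depth 3; search complete)
target is not among the 4 markings reachable within 3 steps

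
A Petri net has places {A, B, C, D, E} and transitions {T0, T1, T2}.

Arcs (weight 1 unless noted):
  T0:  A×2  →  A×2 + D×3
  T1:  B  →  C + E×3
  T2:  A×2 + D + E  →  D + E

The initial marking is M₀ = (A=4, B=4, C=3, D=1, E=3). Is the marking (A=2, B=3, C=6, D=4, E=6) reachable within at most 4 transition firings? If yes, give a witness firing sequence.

NO — not reachable within 4 firings

depth 0: 1 marking
depth 1: 4 markings reached so far
depth 2: 10 markings reached so far
depth 3: 19 markings reached so far
depth 4: 31 markings reached so far
target is not among the 31 markings reachable within 4 steps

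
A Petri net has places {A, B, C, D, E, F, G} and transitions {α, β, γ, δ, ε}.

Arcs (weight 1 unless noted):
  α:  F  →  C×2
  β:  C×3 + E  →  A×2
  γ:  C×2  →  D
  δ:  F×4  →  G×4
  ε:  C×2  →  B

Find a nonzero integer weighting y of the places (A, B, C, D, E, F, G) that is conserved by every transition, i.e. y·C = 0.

y = (A:1, B:0, C:0, D:0, E:2, F:0, G:0)

Incidence matrix C (rows=places, cols=transitions):
        α    β    γ    δ    ε
    A   0    2    0    0    0
    B   0    0    0    0    1
    C   2   -3   -2    0   -2
    D   0    0    1    0    0
    E   0   -1    0    0    0
    F  -1    0    0   -4    0
    G   0    0    0    4    0

Candidate y = [1, 0, 0, 0, 2, 0, 0]; check y·C column-wise:
  col α: 1·0 + 0·2 + 2·0 + 0·-1 = 0
  col β: 1·2 + 0·-3 + 2·-1 = 0
  col γ: 1·0 + 0·-2 + 0·1 + 2·0 = 0
  col δ: 1·0 + 2·0 + 0·-4 + 0·4 = 0
  col ε: 1·0 + 0·1 + 0·-2 + 2·0 = 0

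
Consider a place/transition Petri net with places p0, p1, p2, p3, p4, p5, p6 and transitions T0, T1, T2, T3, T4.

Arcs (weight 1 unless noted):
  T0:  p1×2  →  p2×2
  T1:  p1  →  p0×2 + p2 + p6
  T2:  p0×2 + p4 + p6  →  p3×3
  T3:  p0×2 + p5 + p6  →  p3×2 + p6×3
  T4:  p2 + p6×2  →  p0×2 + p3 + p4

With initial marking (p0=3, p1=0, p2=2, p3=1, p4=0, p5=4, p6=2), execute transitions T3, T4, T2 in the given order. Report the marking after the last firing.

step 1: fire T3:  (p0=3, p1=0, p2=2, p3=1, p4=0, p5=4, p6=2) → (p0=1, p1=0, p2=2, p3=3, p4=0, p5=3, p6=4)
step 2: fire T4:  (p0=1, p1=0, p2=2, p3=3, p4=0, p5=3, p6=4) → (p0=3, p1=0, p2=1, p3=4, p4=1, p5=3, p6=2)
step 3: fire T2:  (p0=3, p1=0, p2=1, p3=4, p4=1, p5=3, p6=2) → (p0=1, p1=0, p2=1, p3=7, p4=0, p5=3, p6=1)

(p0=1, p1=0, p2=1, p3=7, p4=0, p5=3, p6=1)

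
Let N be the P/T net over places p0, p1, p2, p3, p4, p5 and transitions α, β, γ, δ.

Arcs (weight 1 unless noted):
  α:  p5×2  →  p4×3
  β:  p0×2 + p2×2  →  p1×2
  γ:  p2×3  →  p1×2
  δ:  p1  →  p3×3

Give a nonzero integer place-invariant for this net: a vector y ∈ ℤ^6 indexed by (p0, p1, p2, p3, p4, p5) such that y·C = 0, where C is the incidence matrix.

Incidence matrix C (rows=places, cols=transitions):
        α    β    γ    δ
   p0   0   -2    0    0
   p1   0    2    2   -1
   p2   0   -2   -3    0
   p3   0    0    0    3
   p4   3    0    0    0
   p5  -2    0    0    0

Candidate y = [1, 3, 2, 1, 0, 0]; check y·C column-wise:
  col α: 1·0 + 3·0 + 2·0 + 1·0 + 0·3 + 0·-2 = 0
  col β: 1·-2 + 3·2 + 2·-2 + 1·0 = 0
  col γ: 1·0 + 3·2 + 2·-3 + 1·0 = 0
  col δ: 1·0 + 3·-1 + 2·0 + 1·3 = 0

y = (p0:1, p1:3, p2:2, p3:1, p4:0, p5:0)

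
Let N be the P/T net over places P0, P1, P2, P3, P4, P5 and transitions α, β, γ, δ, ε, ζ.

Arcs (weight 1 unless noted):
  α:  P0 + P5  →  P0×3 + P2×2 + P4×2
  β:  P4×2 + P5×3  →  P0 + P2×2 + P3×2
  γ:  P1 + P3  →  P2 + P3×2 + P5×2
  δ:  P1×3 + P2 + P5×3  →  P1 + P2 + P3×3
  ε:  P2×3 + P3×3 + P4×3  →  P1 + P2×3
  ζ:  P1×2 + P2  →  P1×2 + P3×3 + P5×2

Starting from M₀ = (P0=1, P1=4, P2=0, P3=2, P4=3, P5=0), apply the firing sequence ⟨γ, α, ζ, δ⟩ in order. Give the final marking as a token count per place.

step 1: fire γ:  (P0=1, P1=4, P2=0, P3=2, P4=3, P5=0) → (P0=1, P1=3, P2=1, P3=3, P4=3, P5=2)
step 2: fire α:  (P0=1, P1=3, P2=1, P3=3, P4=3, P5=2) → (P0=3, P1=3, P2=3, P3=3, P4=5, P5=1)
step 3: fire ζ:  (P0=3, P1=3, P2=3, P3=3, P4=5, P5=1) → (P0=3, P1=3, P2=2, P3=6, P4=5, P5=3)
step 4: fire δ:  (P0=3, P1=3, P2=2, P3=6, P4=5, P5=3) → (P0=3, P1=1, P2=2, P3=9, P4=5, P5=0)

(P0=3, P1=1, P2=2, P3=9, P4=5, P5=0)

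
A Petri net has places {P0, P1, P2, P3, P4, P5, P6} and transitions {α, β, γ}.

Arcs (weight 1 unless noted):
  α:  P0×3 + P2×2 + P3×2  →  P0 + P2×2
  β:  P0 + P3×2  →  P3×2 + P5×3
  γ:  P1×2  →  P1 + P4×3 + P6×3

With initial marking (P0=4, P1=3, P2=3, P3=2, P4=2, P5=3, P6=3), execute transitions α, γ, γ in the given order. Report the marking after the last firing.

step 1: fire α:  (P0=4, P1=3, P2=3, P3=2, P4=2, P5=3, P6=3) → (P0=2, P1=3, P2=3, P3=0, P4=2, P5=3, P6=3)
step 2: fire γ:  (P0=2, P1=3, P2=3, P3=0, P4=2, P5=3, P6=3) → (P0=2, P1=2, P2=3, P3=0, P4=5, P5=3, P6=6)
step 3: fire γ:  (P0=2, P1=2, P2=3, P3=0, P4=5, P5=3, P6=6) → (P0=2, P1=1, P2=3, P3=0, P4=8, P5=3, P6=9)

(P0=2, P1=1, P2=3, P3=0, P4=8, P5=3, P6=9)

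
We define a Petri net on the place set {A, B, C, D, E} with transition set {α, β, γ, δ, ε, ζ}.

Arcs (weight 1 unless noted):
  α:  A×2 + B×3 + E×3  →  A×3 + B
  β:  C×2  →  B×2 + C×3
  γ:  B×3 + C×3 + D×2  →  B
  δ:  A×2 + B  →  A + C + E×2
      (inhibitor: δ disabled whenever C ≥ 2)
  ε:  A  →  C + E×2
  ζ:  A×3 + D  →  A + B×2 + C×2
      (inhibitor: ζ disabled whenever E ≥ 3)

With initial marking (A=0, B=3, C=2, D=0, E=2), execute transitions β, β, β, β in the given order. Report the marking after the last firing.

(A=0, B=11, C=6, D=0, E=2)

step 1: fire β:  (A=0, B=3, C=2, D=0, E=2) → (A=0, B=5, C=3, D=0, E=2)
step 2: fire β:  (A=0, B=5, C=3, D=0, E=2) → (A=0, B=7, C=4, D=0, E=2)
step 3: fire β:  (A=0, B=7, C=4, D=0, E=2) → (A=0, B=9, C=5, D=0, E=2)
step 4: fire β:  (A=0, B=9, C=5, D=0, E=2) → (A=0, B=11, C=6, D=0, E=2)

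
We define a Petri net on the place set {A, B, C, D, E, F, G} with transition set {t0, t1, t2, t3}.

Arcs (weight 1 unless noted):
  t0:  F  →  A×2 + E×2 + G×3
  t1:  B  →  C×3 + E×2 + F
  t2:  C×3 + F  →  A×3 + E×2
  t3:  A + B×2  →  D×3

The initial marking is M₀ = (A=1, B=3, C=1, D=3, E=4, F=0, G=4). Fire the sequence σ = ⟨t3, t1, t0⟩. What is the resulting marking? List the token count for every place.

step 1: fire t3:  (A=1, B=3, C=1, D=3, E=4, F=0, G=4) → (A=0, B=1, C=1, D=6, E=4, F=0, G=4)
step 2: fire t1:  (A=0, B=1, C=1, D=6, E=4, F=0, G=4) → (A=0, B=0, C=4, D=6, E=6, F=1, G=4)
step 3: fire t0:  (A=0, B=0, C=4, D=6, E=6, F=1, G=4) → (A=2, B=0, C=4, D=6, E=8, F=0, G=7)

(A=2, B=0, C=4, D=6, E=8, F=0, G=7)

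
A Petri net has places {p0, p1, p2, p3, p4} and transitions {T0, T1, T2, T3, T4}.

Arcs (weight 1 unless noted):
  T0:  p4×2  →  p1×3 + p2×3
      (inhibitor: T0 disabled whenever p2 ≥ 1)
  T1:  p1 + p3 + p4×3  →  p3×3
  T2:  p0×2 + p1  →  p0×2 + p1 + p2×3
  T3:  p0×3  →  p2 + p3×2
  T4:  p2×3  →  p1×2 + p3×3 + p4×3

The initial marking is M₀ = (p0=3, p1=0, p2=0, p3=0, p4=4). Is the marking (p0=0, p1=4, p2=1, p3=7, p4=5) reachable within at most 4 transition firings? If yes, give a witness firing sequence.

depth 0: 1 marking
depth 1: 3 markings reached so far
depth 2: 6 markings reached so far
depth 3: 12 markings reached so far
depth 4: 23 markings reached so far
target is not among the 23 markings reachable within 4 steps

NO — not reachable within 4 firings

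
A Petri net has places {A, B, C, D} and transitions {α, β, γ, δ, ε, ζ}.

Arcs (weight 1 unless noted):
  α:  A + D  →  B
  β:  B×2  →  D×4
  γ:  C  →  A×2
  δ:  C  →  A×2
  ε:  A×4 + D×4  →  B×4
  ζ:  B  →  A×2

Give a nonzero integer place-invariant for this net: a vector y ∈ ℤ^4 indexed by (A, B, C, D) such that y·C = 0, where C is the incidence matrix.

Incidence matrix C (rows=places, cols=transitions):
        α    β    γ    δ    ε    ζ
    A  -1    0    2    2   -4    2
    B   1   -2    0    0    4   -1
    C   0    0   -1   -1    0    0
    D  -1    4    0    0   -4    0

Candidate y = [1, 2, 2, 1]; check y·C column-wise:
  col α: 1·-1 + 2·1 + 2·0 + 1·-1 = 0
  col β: 1·0 + 2·-2 + 2·0 + 1·4 = 0
  col γ: 1·2 + 2·0 + 2·-1 + 1·0 = 0
  col δ: 1·2 + 2·0 + 2·-1 + 1·0 = 0
  col ε: 1·-4 + 2·4 + 2·0 + 1·-4 = 0
  col ζ: 1·2 + 2·-1 + 2·0 + 1·0 = 0

y = (A:1, B:2, C:2, D:1)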